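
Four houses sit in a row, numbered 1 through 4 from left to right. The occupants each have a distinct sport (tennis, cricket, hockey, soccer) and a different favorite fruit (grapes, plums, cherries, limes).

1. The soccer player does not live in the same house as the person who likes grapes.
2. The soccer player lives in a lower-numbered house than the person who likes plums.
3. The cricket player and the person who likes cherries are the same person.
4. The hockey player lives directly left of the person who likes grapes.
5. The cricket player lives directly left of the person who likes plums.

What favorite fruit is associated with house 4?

The only sport still possible for house 4 is tennis.
The cricket player is narrowed to house 1 or 2 or 3; consider each.
Placing it in house 1 and house 3 leads to a contradiction, so it's in house 2.
By clue 3, the person who likes cherries is in house 2.
The person who likes plums is in house 3 (clue 5).
House 1's favorite fruit must be limes (nothing else left).
That leaves grapes as the favorite fruit for house 4.
Clue 2 places the soccer player in house 1.
Clue 4 places the hockey player in house 3.
So: house 1 = soccer/limes, house 2 = cricket/cherries, house 3 = hockey/plums, house 4 = tennis/grapes.

grapes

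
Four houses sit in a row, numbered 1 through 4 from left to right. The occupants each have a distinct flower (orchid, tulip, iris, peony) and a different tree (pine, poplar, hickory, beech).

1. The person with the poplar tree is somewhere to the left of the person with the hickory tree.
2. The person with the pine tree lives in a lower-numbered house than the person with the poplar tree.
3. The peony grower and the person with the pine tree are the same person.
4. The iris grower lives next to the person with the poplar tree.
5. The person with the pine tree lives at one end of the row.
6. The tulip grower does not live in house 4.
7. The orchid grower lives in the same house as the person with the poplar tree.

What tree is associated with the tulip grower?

The person with the pine tree is in house 1 (clue 5).
House 4 flower: only iris fits.
Clue 3: the peony grower is in house 1.
From clue 4, the person with the poplar tree must be in house 3.
Clue 7: the orchid grower is in house 3.
That leaves tulip as the flower for house 2.
The only tree still possible for house 2 is beech.
So house 4 gets hickory for tree.
So: house 1 = peony/pine, house 2 = tulip/beech, house 3 = orchid/poplar, house 4 = iris/hickory.

beech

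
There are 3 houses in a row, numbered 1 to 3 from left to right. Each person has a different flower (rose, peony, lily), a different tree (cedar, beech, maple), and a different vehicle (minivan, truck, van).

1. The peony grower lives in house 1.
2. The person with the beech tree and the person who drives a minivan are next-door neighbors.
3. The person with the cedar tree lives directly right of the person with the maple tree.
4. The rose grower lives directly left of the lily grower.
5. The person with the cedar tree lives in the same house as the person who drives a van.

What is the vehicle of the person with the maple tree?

minivan

From clue 1, the peony grower must be in house 1.
So house 3 gets lily for flower.
So house 2 gets rose for flower.
The person with the cedar tree is narrowed to house 2 or 3; consider each.
Placing it in house 2 leads to a contradiction, so it's in house 3.
The person with the maple tree is in house 2 (clue 3).
Clue 5 places the person who drives a van in house 3.
So house 1 gets beech for tree.
From clue 2, the person who drives a minivan must be in house 2.
The only vehicle still possible for house 1 is truck.
So: house 1 = peony/beech/truck, house 2 = rose/maple/minivan, house 3 = lily/cedar/van.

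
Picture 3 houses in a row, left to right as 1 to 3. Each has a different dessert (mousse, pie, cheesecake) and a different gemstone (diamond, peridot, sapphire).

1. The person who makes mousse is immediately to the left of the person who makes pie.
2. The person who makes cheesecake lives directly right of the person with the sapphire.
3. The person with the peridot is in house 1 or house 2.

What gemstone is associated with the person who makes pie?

sapphire

That leaves mousse as the dessert for house 1.
The only gemstone still possible for house 3 is diamond.
The person who makes pie is in house 2 (clue 1).
So house 3 gets cheesecake for dessert.
Clue 2 places the person with the sapphire in house 2.
That leaves peridot as the gemstone for house 1.
So: house 1 = mousse/peridot, house 2 = pie/sapphire, house 3 = cheesecake/diamond.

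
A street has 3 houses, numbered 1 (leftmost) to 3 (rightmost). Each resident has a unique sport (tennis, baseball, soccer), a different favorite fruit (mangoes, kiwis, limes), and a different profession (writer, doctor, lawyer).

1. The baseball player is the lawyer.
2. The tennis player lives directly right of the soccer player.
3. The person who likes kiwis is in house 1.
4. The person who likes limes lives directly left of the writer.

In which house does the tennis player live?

The person who likes kiwis is in house 1 (clue 3).
House 2's favorite fruit must be limes (nothing else left).
The only favorite fruit still possible for house 3 is mangoes.
By clue 4, the writer is in house 3.
House 3 sport: only tennis fits.
By clue 2, the soccer player is in house 2.
House 1's sport must be baseball (nothing else left).
Clue 1: the lawyer is in house 1.
So house 2 gets doctor for profession.
So: house 1 = baseball/kiwis/lawyer, house 2 = soccer/limes/doctor, house 3 = tennis/mangoes/writer.

3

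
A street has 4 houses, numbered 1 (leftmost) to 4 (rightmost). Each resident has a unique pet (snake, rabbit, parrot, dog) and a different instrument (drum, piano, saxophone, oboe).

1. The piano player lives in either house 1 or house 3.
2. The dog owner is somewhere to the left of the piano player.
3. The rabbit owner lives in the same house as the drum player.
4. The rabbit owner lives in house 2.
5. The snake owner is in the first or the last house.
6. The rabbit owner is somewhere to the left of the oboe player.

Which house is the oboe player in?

Clue 2 places the piano player in house 3.
The rabbit owner is in house 2 (clue 4).
House 1's pet must be dog (nothing else left).
So house 3 gets parrot for pet.
So house 4 gets snake for pet.
House 4's instrument must be oboe (nothing else left).
Clue 3: the drum player is in house 2.
The only instrument still possible for house 1 is saxophone.
So: house 1 = dog/saxophone, house 2 = rabbit/drum, house 3 = parrot/piano, house 4 = snake/oboe.

4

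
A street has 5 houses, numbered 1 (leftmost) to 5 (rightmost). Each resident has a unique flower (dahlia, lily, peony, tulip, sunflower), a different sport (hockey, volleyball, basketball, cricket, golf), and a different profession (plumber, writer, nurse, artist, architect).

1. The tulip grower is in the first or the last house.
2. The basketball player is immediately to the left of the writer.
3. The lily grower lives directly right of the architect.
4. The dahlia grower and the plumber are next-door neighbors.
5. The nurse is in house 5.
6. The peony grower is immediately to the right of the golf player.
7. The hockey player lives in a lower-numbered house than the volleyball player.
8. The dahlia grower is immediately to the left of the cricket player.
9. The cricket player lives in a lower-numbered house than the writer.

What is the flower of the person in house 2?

peony

By clue 5, the nurse is in house 5.
House 5 sport: only volleyball fits.
The dahlia grower is narrowed to house 1 or 2; consider each.
Placing it in house 2 leads to a contradiction, so it's in house 1.
The plumber is in house 2 (clue 4).
The cricket player is in house 2 (clue 8).
The only flower still possible for house 5 is tulip.
The writer is in house 4 (clue 2).
That leaves sunflower as the flower for house 3.
So house 1 gets golf for sport.
That leaves basketball as the sport for house 3.
That leaves hockey as the sport for house 4.
From clue 6, the peony grower must be in house 2.
House 4 flower: only lily fits.
Clue 3: the architect is in house 3.
So house 1 gets artist for profession.
So: house 1 = dahlia/golf/artist, house 2 = peony/cricket/plumber, house 3 = sunflower/basketball/architect, house 4 = lily/hockey/writer, house 5 = tulip/volleyball/nurse.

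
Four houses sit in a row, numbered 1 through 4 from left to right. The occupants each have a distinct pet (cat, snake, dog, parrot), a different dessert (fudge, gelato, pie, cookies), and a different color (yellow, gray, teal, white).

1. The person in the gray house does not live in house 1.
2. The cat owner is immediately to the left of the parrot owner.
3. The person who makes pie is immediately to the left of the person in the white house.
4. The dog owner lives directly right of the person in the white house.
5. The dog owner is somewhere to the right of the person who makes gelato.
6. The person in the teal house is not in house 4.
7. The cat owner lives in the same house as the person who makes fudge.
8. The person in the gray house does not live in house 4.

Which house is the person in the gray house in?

2

House 4 dessert: only cookies fits.
House 4 color: only yellow fits.
House 1 color: only teal fits.
The dog owner is narrowed to house 3 or 4; consider each.
Placing it in house 3 leads to a contradiction, so it's in house 4.
The person in the white house is in house 3 (clue 4).
House 2's color must be gray (nothing else left).
Clue 3 places the person who makes pie in house 2.
House 3 dessert: only gelato fits.
Clue 7: the cat owner is in house 1.
House 1 dessert: only fudge fits.
By clue 2, the parrot owner is in house 2.
The only pet still possible for house 3 is snake.
So: house 1 = cat/fudge/teal, house 2 = parrot/pie/gray, house 3 = snake/gelato/white, house 4 = dog/cookies/yellow.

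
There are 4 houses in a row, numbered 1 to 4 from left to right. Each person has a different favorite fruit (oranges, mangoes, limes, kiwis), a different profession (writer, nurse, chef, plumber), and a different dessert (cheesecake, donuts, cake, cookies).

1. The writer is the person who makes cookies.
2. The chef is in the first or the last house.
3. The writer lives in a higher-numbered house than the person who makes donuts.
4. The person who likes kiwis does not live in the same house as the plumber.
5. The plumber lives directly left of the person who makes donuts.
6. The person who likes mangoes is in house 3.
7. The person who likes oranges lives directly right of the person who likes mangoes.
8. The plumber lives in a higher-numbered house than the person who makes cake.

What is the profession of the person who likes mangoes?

By clue 6, the person who likes mangoes is in house 3.
By clue 7, the person who likes oranges is in house 4.
Clue 8: the plumber is in house 2.
From clue 8, the person who makes cake must be in house 1.
Clue 4 places the person who likes kiwis in house 1.
From clue 5, the person who makes donuts must be in house 3.
So house 2 gets limes for favorite fruit.
That leaves cheesecake as the dessert for house 2.
The only dessert still possible for house 4 is cookies.
From clue 1, the writer must be in house 4.
So house 1 gets chef for profession.
That leaves nurse as the profession for house 3.
So: house 1 = kiwis/chef/cake, house 2 = limes/plumber/cheesecake, house 3 = mangoes/nurse/donuts, house 4 = oranges/writer/cookies.

nurse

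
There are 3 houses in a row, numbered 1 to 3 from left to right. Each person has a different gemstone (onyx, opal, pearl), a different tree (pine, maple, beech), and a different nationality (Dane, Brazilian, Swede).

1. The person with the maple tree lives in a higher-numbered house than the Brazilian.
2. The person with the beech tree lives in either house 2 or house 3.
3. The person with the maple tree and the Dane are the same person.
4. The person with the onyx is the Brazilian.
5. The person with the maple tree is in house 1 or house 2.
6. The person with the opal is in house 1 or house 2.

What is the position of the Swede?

3

Clue 5 places the person with the maple tree in house 2.
The only gemstone still possible for house 3 is pearl.
So house 1 gets pine for tree.
That leaves beech as the tree for house 3.
Clue 1: the Brazilian is in house 1.
From clue 3, the Dane must be in house 2.
The person with the onyx is in house 1 (clue 4).
That leaves opal as the gemstone for house 2.
So house 3 gets Swede for nationality.
So: house 1 = onyx/pine/Brazilian, house 2 = opal/maple/Dane, house 3 = pearl/beech/Swede.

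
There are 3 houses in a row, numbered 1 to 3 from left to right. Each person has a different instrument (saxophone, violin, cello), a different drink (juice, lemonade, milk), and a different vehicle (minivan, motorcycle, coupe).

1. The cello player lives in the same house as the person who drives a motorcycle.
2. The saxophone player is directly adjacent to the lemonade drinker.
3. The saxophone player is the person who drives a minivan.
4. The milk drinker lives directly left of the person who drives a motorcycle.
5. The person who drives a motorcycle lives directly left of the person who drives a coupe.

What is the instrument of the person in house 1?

From clue 5, the person who drives a motorcycle must be in house 2.
Clue 5 places the person who drives a coupe in house 3.
House 1 vehicle: only minivan fits.
The cello player is in house 2 (clue 1).
By clue 3, the saxophone player is in house 1.
Clue 4: the milk drinker is in house 1.
That leaves violin as the instrument for house 3.
Clue 2: the lemonade drinker is in house 2.
House 3's drink must be juice (nothing else left).
So: house 1 = saxophone/milk/minivan, house 2 = cello/lemonade/motorcycle, house 3 = violin/juice/coupe.

saxophone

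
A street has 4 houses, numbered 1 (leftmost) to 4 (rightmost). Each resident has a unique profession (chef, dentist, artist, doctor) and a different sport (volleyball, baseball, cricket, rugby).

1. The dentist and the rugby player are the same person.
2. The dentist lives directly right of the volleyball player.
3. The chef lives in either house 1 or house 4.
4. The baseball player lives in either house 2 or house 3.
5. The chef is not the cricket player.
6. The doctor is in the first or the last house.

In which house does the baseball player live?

The chef is narrowed to house 1 or 4; consider each.
Placing it in house 4 leads to a contradiction, so it's in house 1.
So house 4 gets doctor for profession.
That leaves volleyball as the sport for house 1.
The dentist is in house 2 (clue 2).
The only profession still possible for house 3 is artist.
House 4's sport must be cricket (nothing else left).
By clue 1, the rugby player is in house 2.
House 3's sport must be baseball (nothing else left).
So: house 1 = chef/volleyball, house 2 = dentist/rugby, house 3 = artist/baseball, house 4 = doctor/cricket.

3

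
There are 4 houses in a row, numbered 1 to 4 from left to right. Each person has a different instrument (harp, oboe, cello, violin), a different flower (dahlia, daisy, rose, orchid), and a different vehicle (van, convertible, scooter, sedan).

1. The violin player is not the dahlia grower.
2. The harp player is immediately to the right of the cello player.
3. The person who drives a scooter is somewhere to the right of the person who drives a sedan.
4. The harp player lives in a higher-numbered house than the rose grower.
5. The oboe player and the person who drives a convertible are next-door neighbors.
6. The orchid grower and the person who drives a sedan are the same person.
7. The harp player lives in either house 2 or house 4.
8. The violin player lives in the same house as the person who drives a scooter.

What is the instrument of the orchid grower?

oboe

The cello player is narrowed to house 1 or 3; consider each.
Placing it in house 3 leads to a contradiction, so it's in house 1.
The harp player is in house 2 (clue 2).
Clue 4: the rose grower is in house 1.
The only vehicle still possible for house 1 is van.
The oboe player is narrowed to house 3 or 4; consider each.
Placing it in house 4 leads to a contradiction, so it's in house 3.
That leaves violin as the instrument for house 4.
The person who drives a scooter is in house 4 (clue 8).
House 4's flower must be daisy (nothing else left).
That leaves sedan as the vehicle for house 3.
Clue 6 places the orchid grower in house 3.
So house 2 gets dahlia for flower.
House 2's vehicle must be convertible (nothing else left).
So: house 1 = cello/rose/van, house 2 = harp/dahlia/convertible, house 3 = oboe/orchid/sedan, house 4 = violin/daisy/scooter.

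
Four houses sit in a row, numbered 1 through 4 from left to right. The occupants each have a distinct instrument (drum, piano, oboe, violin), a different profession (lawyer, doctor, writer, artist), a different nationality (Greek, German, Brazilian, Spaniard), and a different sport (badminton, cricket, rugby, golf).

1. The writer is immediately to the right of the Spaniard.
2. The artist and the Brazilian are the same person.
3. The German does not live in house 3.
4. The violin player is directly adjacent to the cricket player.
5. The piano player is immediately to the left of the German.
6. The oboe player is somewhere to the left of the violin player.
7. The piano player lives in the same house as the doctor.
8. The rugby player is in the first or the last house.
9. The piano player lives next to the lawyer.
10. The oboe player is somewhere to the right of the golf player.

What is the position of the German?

4

The oboe player is narrowed to house 2 or 3; consider each.
Placing it in house 3 leads to a contradiction, so it's in house 2.
From clue 10, the golf player must be in house 1.
So house 4 gets rugby for sport.
The piano player is narrowed to house 1 or 3; consider each.
Placing it in house 1 leads to a contradiction, so it's in house 3.
From clue 5, the German must be in house 4.
From clue 7, the doctor must be in house 3.
The only instrument still possible for house 1 is drum.
So house 4 gets violin for instrument.
The only profession still possible for house 1 is artist.
From clue 2, the Brazilian must be in house 1.
From clue 4, the cricket player must be in house 3.
That leaves Greek as the nationality for house 2.
House 3 nationality: only Spaniard fits.
House 2's sport must be badminton (nothing else left).
Clue 1 places the writer in house 4.
House 2's profession must be lawyer (nothing else left).
So: house 1 = drum/artist/Brazilian/golf, house 2 = oboe/lawyer/Greek/badminton, house 3 = piano/doctor/Spaniard/cricket, house 4 = violin/writer/German/rugby.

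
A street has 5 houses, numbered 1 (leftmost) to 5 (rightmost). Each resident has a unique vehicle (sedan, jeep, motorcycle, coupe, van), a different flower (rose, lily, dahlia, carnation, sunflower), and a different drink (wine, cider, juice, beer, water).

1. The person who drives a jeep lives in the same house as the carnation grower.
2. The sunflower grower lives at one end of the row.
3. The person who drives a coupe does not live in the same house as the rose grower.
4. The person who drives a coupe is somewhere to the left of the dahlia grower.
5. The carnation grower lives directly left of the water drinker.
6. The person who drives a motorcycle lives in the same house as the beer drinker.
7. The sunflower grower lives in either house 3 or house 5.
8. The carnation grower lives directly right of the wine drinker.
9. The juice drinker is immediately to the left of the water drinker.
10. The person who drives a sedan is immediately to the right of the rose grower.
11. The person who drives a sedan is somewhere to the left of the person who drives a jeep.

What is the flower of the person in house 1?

lily

The sunflower grower is in house 5 (clue 7).
The person who drives a jeep is narrowed to house 3 or 4; consider each.
Placing it in house 3 leads to a contradiction, so it's in house 4.
The carnation grower is in house 4 (clue 1).
Clue 5 places the water drinker in house 5.
The wine drinker is in house 3 (clue 8).
From clue 9, the juice drinker must be in house 4.
That leaves van as the vehicle for house 5.
House 3's vehicle must be sedan (nothing else left).
From clue 10, the rose grower must be in house 2.
House 1's flower must be lily (nothing else left).
So house 3 gets dahlia for flower.
Clue 3: the person who drives a coupe is in house 1.
So house 2 gets motorcycle for vehicle.
Clue 6: the beer drinker is in house 2.
House 1 drink: only cider fits.
So: house 1 = coupe/lily/cider, house 2 = motorcycle/rose/beer, house 3 = sedan/dahlia/wine, house 4 = jeep/carnation/juice, house 5 = van/sunflower/water.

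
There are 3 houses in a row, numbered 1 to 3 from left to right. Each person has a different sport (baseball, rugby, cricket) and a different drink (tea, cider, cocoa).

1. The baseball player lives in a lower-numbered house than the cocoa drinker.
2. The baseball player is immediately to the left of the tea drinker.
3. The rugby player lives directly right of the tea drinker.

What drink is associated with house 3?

By clue 3, the rugby player is in house 3.
From clue 3, the tea drinker must be in house 2.
That leaves cider as the drink for house 1.
That leaves cocoa as the drink for house 3.
Clue 2 places the baseball player in house 1.
The only sport still possible for house 2 is cricket.
So: house 1 = baseball/cider, house 2 = cricket/tea, house 3 = rugby/cocoa.

cocoa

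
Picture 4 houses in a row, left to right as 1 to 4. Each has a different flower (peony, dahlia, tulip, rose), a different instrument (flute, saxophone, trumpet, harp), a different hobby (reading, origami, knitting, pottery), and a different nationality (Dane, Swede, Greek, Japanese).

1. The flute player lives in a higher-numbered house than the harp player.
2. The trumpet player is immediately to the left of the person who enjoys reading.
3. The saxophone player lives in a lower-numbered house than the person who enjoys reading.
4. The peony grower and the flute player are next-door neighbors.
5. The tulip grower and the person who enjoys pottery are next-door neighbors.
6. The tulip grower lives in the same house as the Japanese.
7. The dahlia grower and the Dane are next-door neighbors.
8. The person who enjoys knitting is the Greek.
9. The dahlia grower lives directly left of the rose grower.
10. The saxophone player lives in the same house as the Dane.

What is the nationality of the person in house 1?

The only instrument still possible for house 4 is flute.
Clue 4 places the peony grower in house 3.
The dahlia grower is in house 1 (clue 9).
Clue 9 places the rose grower in house 2.
That leaves tulip as the flower for house 4.
From clue 5, the person who enjoys pottery must be in house 3.
Clue 6: the Japanese is in house 4.
The Dane is in house 2 (clue 7).
Clue 10: the saxophone player is in house 2.
By clue 3, the person who enjoys reading is in house 4.
The person who enjoys knitting is in house 1 (clue 8).
From clue 8, the Greek must be in house 1.
The only hobby still possible for house 2 is origami.
That leaves Swede as the nationality for house 3.
From clue 2, the trumpet player must be in house 3.
House 1 instrument: only harp fits.
So: house 1 = dahlia/harp/knitting/Greek, house 2 = rose/saxophone/origami/Dane, house 3 = peony/trumpet/pottery/Swede, house 4 = tulip/flute/reading/Japanese.

Greek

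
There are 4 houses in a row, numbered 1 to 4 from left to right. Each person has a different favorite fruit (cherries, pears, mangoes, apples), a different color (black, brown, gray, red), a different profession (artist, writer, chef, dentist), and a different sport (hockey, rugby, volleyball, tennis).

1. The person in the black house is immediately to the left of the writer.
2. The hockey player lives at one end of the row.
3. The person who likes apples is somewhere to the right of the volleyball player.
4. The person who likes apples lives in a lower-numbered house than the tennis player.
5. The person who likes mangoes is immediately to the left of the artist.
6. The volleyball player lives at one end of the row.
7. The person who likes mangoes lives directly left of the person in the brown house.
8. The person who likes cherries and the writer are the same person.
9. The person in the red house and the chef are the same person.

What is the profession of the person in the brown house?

artist

By clue 6, the volleyball player is in house 1.
That leaves rugby as the sport for house 2.
That leaves tennis as the sport for house 3.
House 4's sport must be hockey (nothing else left).
Clue 4: the person who likes apples is in house 2.
The person who likes cherries is narrowed to house 3 or 4; consider each.
Placing it in house 3 leads to a contradiction, so it's in house 4.
Clue 8: the writer is in house 4.
From clue 1, the person in the black house must be in house 3.
The person who likes mangoes is in house 1 (clue 5).
By clue 7, the person in the brown house is in house 2.
House 3's favorite fruit must be pears (nothing else left).
House 1 color: only red fits.
So house 4 gets gray for color.
So house 2 gets artist for profession.
By clue 9, the chef is in house 1.
That leaves dentist as the profession for house 3.
So: house 1 = mangoes/red/chef/volleyball, house 2 = apples/brown/artist/rugby, house 3 = pears/black/dentist/tennis, house 4 = cherries/gray/writer/hockey.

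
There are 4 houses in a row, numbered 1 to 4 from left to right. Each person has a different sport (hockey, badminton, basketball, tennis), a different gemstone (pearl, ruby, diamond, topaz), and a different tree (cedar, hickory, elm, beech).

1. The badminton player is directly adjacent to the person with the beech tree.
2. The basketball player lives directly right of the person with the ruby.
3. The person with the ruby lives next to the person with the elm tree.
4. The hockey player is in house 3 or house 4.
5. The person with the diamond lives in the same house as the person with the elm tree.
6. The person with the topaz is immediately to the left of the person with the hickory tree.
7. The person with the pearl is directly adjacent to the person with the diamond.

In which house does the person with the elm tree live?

The hockey player is narrowed to house 3 or 4; consider each.
Placing it in house 3 leads to a contradiction, so it's in house 4.
House 4's gemstone must be pearl (nothing else left).
The person with the diamond is in house 3 (clue 7).
Clue 5: the person with the elm tree is in house 3.
Clue 3: the person with the ruby is in house 2.
By clue 6, the person with the topaz is in house 1.
The only tree still possible for house 2 is hickory.
Clue 2: the basketball player is in house 3.
So house 1 gets tennis for sport.
So house 2 gets badminton for sport.
From clue 1, the person with the beech tree must be in house 1.
House 4 tree: only cedar fits.
So: house 1 = tennis/topaz/beech, house 2 = badminton/ruby/hickory, house 3 = basketball/diamond/elm, house 4 = hockey/pearl/cedar.

3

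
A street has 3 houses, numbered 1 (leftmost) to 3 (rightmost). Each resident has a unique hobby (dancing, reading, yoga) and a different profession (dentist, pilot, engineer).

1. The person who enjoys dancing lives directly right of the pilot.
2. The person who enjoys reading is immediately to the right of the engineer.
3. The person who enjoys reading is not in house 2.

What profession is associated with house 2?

Clue 3: the person who enjoys reading is in house 3.
So house 1 gets yoga for hobby.
The only hobby still possible for house 2 is dancing.
House 3's profession must be dentist (nothing else left).
Clue 1 places the pilot in house 1.
From clue 2, the engineer must be in house 2.
So: house 1 = yoga/pilot, house 2 = dancing/engineer, house 3 = reading/dentist.

engineer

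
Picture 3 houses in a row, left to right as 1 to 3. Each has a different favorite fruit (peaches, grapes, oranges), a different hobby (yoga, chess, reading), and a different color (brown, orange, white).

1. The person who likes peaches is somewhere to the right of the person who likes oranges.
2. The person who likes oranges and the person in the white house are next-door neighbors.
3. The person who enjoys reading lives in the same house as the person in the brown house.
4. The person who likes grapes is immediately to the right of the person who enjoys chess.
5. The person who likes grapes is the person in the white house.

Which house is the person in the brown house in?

That leaves oranges as the favorite fruit for house 1.
From clue 2, the person in the white house must be in house 2.
By clue 5, the person who likes grapes is in house 2.
So house 3 gets peaches for favorite fruit.
Clue 4 places the person who enjoys chess in house 1.
That leaves yoga as the hobby for house 2.
The only hobby still possible for house 3 is reading.
Clue 3 places the person in the brown house in house 3.
So house 1 gets orange for color.
So: house 1 = oranges/chess/orange, house 2 = grapes/yoga/white, house 3 = peaches/reading/brown.

3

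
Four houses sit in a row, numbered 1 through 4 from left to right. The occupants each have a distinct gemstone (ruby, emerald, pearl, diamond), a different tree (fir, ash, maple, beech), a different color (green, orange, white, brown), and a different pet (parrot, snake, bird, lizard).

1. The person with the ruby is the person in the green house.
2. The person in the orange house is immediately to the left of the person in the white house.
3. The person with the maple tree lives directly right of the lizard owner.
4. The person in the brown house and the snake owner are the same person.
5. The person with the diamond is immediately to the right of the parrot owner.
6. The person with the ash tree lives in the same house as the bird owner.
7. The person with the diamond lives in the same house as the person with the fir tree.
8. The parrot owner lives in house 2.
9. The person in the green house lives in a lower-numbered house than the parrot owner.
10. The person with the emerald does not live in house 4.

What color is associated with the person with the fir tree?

white

The parrot owner is in house 2 (clue 8).
Clue 9: the person in the green house is in house 1.
The person with the ruby is in house 1 (clue 1).
The person with the diamond is in house 3 (clue 5).
Clue 7: the person with the fir tree is in house 3.
The only gemstone still possible for house 4 is pearl.
So house 2 gets orange for color.
By clue 2, the person in the white house is in house 3.
So house 2 gets emerald for gemstone.
House 4 color: only brown fits.
Clue 4: the snake owner is in house 4.
That leaves bird as the pet for house 1.
The only pet still possible for house 3 is lizard.
Clue 3: the person with the maple tree is in house 4.
Clue 6 places the person with the ash tree in house 1.
So house 2 gets beech for tree.
So: house 1 = ruby/ash/green/bird, house 2 = emerald/beech/orange/parrot, house 3 = diamond/fir/white/lizard, house 4 = pearl/maple/brown/snake.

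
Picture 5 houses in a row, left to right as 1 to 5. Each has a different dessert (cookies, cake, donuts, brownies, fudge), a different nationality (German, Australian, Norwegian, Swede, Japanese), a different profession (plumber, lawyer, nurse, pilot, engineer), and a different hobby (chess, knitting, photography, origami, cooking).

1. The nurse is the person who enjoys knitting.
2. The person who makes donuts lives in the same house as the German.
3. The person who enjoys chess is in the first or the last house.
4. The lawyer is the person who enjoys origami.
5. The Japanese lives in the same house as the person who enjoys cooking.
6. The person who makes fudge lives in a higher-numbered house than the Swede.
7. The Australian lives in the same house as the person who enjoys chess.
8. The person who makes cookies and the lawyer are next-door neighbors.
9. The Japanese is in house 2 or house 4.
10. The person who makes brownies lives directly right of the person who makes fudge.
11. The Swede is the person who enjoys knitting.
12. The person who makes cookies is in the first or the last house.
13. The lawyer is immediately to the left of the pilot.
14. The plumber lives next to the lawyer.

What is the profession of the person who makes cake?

The person who makes cookies is narrowed to house 1 or 5; consider each.
Placing it in house 1 leads to a contradiction, so it's in house 5.
By clue 8, the lawyer is in house 4.
Clue 13: the pilot is in house 5.
By clue 4, the person who enjoys origami is in house 4.
That leaves plumber as the profession for house 3.
So house 2 gets cooking for hobby.
The nurse is in house 1 (clue 1).
Clue 1: the person who enjoys knitting is in house 1.
By clue 5, the Japanese is in house 2.
From clue 11, the Swede must be in house 1.
House 2 profession: only engineer fits.
House 3 hobby: only photography fits.
That leaves chess as the hobby for house 5.
The only dessert still possible for house 1 is cake.
House 2's dessert must be fudge (nothing else left).
The only nationality still possible for house 5 is Australian.
From clue 10, the person who makes brownies must be in house 3.
That leaves donuts as the dessert for house 4.
By clue 2, the German is in house 4.
That leaves Norwegian as the nationality for house 3.
So: house 1 = cake/Swede/nurse/knitting, house 2 = fudge/Japanese/engineer/cooking, house 3 = brownies/Norwegian/plumber/photography, house 4 = donuts/German/lawyer/origami, house 5 = cookies/Australian/pilot/chess.

nurse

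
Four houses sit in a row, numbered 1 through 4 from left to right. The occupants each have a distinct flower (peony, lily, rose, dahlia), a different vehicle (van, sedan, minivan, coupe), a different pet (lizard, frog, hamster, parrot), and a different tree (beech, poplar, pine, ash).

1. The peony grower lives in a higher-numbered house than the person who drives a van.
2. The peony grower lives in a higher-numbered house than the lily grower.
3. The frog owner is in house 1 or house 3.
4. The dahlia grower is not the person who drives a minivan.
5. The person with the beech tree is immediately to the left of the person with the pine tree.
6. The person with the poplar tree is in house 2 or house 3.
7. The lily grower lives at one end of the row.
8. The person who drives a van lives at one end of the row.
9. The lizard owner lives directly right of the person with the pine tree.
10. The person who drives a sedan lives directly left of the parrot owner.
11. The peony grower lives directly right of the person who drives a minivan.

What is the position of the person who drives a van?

The lily grower is in house 1 (clue 7).
Clue 8: the person who drives a van is in house 1.
The only vehicle still possible for house 4 is coupe.
The only tree still possible for house 4 is ash.
House 2 pet: only hamster fits.
So house 1 gets beech for tree.
By clue 5, the person with the pine tree is in house 2.
By clue 9, the lizard owner is in house 3.
The only pet still possible for house 1 is frog.
House 4 pet: only parrot fits.
So house 3 gets poplar for tree.
By clue 10, the person who drives a sedan is in house 3.
House 2's vehicle must be minivan (nothing else left).
Clue 11: the peony grower is in house 3.
House 2's flower must be rose (nothing else left).
House 4 flower: only dahlia fits.
So: house 1 = lily/van/frog/beech, house 2 = rose/minivan/hamster/pine, house 3 = peony/sedan/lizard/poplar, house 4 = dahlia/coupe/parrot/ash.

1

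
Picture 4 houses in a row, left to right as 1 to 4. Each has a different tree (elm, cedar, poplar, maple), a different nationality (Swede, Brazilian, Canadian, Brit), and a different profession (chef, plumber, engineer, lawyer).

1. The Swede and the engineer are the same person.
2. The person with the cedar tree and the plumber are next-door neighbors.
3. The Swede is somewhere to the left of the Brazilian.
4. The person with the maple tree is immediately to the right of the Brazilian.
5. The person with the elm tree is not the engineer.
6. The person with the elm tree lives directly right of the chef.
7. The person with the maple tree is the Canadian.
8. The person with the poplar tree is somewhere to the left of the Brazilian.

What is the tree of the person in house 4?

maple

The person with the maple tree is narrowed to house 3 or 4; consider each.
Placing it in house 3 leads to a contradiction, so it's in house 4.
Clue 4 places the Brazilian in house 3.
The Canadian is in house 4 (clue 7).
The person with the elm tree is narrowed to house 2 or 3; consider each.
Placing it in house 2 leads to a contradiction, so it's in house 3.
Clue 6 places the chef in house 2.
The only profession still possible for house 1 is engineer.
From clue 1, the Swede must be in house 1.
Clue 2: the person with the cedar tree is in house 2.
Clue 2: the plumber is in house 3.
House 1 tree: only poplar fits.
That leaves Brit as the nationality for house 2.
House 4's profession must be lawyer (nothing else left).
So: house 1 = poplar/Swede/engineer, house 2 = cedar/Brit/chef, house 3 = elm/Brazilian/plumber, house 4 = maple/Canadian/lawyer.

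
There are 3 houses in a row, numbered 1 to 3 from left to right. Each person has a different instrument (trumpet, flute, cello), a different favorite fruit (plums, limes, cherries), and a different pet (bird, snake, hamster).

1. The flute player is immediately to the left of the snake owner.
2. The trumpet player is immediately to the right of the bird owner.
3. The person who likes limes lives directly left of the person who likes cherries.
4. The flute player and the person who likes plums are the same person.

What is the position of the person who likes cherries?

That leaves cherries as the favorite fruit for house 3.
By clue 3, the person who likes limes is in house 2.
That leaves plums as the favorite fruit for house 1.
By clue 4, the flute player is in house 1.
Clue 1: the snake owner is in house 2.
So house 3 gets hamster for pet.
Clue 2 places the trumpet player in house 2.
The only instrument still possible for house 3 is cello.
House 1 pet: only bird fits.
So: house 1 = flute/plums/bird, house 2 = trumpet/limes/snake, house 3 = cello/cherries/hamster.

3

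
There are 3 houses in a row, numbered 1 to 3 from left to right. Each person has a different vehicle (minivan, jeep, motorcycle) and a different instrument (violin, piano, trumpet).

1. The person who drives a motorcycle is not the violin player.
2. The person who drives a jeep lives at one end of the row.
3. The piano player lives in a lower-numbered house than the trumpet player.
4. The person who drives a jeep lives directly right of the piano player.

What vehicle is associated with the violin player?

Clue 4 places the person who drives a jeep in house 3.
Clue 4 places the piano player in house 2.
So house 1 gets violin for instrument.
So house 3 gets trumpet for instrument.
By clue 1, the person who drives a motorcycle is in house 2.
The only vehicle still possible for house 1 is minivan.
So: house 1 = minivan/violin, house 2 = motorcycle/piano, house 3 = jeep/trumpet.

minivan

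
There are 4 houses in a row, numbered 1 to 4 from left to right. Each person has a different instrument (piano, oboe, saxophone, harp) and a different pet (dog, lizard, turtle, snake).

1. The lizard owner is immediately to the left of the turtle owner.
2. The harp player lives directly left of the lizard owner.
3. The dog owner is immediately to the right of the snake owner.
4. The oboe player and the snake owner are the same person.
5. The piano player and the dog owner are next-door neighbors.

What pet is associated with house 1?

House 1 pet: only snake fits.
The dog owner is in house 2 (clue 3).
The oboe player is in house 1 (clue 4).
That leaves harp as the instrument for house 2.
House 4's instrument must be saxophone (nothing else left).
The only pet still possible for house 3 is lizard.
House 4's pet must be turtle (nothing else left).
House 3's instrument must be piano (nothing else left).
So: house 1 = oboe/snake, house 2 = harp/dog, house 3 = piano/lizard, house 4 = saxophone/turtle.

snake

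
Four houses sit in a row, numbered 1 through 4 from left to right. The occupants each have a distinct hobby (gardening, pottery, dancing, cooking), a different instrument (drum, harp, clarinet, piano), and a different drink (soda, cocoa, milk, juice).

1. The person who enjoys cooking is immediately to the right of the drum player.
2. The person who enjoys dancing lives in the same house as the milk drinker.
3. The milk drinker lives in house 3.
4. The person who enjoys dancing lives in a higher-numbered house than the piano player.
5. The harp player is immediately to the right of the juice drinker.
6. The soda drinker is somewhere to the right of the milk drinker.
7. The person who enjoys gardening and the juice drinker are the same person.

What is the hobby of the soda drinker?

Clue 3 places the milk drinker in house 3.
Clue 6 places the soda drinker in house 4.
The person who enjoys dancing is in house 3 (clue 2).
That leaves clarinet as the instrument for house 4.
The person who enjoys cooking is narrowed to house 2 or 4; consider each.
Placing it in house 2 leads to a contradiction, so it's in house 4.
Clue 1 places the drum player in house 3.
House 1's instrument must be piano (nothing else left).
So house 2 gets harp for instrument.
From clue 5, the juice drinker must be in house 1.
The person who enjoys gardening is in house 1 (clue 7).
That leaves pottery as the hobby for house 2.
That leaves cocoa as the drink for house 2.
So: house 1 = gardening/piano/juice, house 2 = pottery/harp/cocoa, house 3 = dancing/drum/milk, house 4 = cooking/clarinet/soda.

cooking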